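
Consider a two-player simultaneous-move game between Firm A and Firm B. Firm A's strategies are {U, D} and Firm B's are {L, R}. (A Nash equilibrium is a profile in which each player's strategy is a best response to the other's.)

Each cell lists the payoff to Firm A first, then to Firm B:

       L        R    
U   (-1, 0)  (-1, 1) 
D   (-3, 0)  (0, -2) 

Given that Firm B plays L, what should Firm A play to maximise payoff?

Against L, Firm A earns -1 from U and -3 from D.
So U is the best response.

U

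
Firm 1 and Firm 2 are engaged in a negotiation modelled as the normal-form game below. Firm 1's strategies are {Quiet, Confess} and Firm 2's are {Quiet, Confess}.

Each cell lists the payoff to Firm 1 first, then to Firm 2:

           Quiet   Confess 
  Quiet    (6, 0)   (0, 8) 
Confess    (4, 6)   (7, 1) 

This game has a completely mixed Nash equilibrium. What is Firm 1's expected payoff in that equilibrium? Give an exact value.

14/3

First find q, the probability Firm 2 plays Quiet, from Firm 1's indifference between Quiet and Confess: 6q = 4q + 7(1−q), giving q = 7/9.
Since Firm 1 is indifferent in equilibrium, Firm 1's expected payoff equals the payoff from either row against (7/9, 2/9). Using Quiet: 6(7/9) = 14/3.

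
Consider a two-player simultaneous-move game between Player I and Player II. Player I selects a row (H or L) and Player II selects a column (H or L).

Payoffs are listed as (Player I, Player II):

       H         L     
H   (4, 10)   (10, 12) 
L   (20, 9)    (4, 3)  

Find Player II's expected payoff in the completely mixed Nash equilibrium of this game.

First find x, the probability Player I plays H, from Player II's indifference between H and L: 10x + 9(1−x) = 12x + 3(1−x), giving x = 3/4.
Since Player II is indifferent in equilibrium, Player II's expected payoff equals the payoff from either column against (3/4, 1/4). Using H: 10(3/4) + 9(1/4) = 39/4.

39/4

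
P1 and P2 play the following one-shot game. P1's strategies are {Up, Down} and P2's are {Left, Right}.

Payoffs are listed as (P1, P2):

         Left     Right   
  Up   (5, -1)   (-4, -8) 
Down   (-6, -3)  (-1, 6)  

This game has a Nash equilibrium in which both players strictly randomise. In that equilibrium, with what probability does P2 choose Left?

Let y be the probability that P2 plays Left. In a completely mixed equilibrium, P1 must be indifferent between Up and Down.
P1's expected payoff from Up is 5y − 4(1−y); from Down it is −6y − (1−y).
Setting these equal: 9y − 4 = −5y − 1, so y = 3/14.

3/14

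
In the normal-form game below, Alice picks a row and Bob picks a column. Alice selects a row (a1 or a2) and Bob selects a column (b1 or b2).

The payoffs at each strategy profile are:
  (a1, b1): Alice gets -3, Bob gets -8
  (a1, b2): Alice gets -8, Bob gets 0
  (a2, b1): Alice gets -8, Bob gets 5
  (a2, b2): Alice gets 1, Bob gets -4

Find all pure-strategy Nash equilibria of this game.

none

(a1, b1): Bob prefers b2 (0 > -8) — not an equilibrium.
(a1, b2): Alice prefers a2 (1 > -8) — not an equilibrium.
(a2, b1): Alice prefers a1 (-3 > -8) — not an equilibrium.
(a2, b2): Bob prefers b1 (5 > -4) — not an equilibrium.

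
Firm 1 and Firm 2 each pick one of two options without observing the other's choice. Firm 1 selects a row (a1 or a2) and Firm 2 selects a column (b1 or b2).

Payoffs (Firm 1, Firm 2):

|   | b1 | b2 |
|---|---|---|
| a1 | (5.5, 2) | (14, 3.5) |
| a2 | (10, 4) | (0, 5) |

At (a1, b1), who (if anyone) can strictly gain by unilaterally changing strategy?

Both

Firm 1 at (a1, b1) earns 5.5; deviating to a2 yields 10 — a strict improvement.
Firm 2 earns 2; deviating to b2 yields 3.5 — a strict improvement.
Both Firm 1 and Firm 2 have strictly profitable deviations.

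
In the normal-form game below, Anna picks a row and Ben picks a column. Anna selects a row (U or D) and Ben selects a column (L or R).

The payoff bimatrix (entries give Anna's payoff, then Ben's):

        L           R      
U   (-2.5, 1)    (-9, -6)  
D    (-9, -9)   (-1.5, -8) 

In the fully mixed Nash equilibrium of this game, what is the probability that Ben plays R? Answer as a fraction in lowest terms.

13/28

Let q be the probability that Ben plays L. In a completely mixed equilibrium, Anna must be indifferent between U and D.
Anna's expected payoff from U is −2.5q − 9(1−q); from D it is −9q − 1.5(1−q).
Setting these equal: 6.5q − 9 = −7.5q − 1.5, so q = 15/28.
Therefore Ben plays R with probability 1 − 15/28 = 13/28.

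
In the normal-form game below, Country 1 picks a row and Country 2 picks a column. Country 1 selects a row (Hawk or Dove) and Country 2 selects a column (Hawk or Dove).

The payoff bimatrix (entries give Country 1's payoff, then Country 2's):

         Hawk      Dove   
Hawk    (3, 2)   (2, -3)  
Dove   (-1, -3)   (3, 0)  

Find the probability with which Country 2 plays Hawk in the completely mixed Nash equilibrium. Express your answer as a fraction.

1/5

Let y be the probability that Country 2 plays Hawk. In a completely mixed equilibrium, Country 1 must be indifferent between Hawk and Dove.
Country 1's expected payoff from Hawk is 3y + 2(1−y); from Dove it is −y + 3(1−y).
Setting these equal: y + 2 = −4y + 3, so y = 1/5.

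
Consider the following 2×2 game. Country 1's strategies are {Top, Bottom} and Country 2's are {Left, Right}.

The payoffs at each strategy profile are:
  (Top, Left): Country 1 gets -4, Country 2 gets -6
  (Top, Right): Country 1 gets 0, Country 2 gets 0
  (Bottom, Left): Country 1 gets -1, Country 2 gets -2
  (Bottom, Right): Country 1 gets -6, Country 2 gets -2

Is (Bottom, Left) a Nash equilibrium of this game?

At (Bottom, Left), Country 1 earns -1; switching to Top would give -4, so Country 1 has no profitable deviation.
Country 2 earns -2; switching to Right would give -2, so Country 2 has no profitable deviation.
Neither player can gain by a unilateral deviation, so this profile is a Nash equilibrium.

Yes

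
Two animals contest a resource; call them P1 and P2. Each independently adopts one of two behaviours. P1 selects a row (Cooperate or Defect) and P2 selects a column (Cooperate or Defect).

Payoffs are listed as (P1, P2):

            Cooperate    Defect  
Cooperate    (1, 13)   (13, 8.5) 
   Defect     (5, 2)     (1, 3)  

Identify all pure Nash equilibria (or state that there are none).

(Cooperate, Cooperate): P1 prefers Defect (5 > 1) — not an equilibrium.
(Cooperate, Defect): P2 prefers Cooperate (13 > 8.5) — not an equilibrium.
(Defect, Cooperate): P2 prefers Defect (3 > 2) — not an equilibrium.
(Defect, Defect): P1 prefers Cooperate (13 > 1) — not an equilibrium.

none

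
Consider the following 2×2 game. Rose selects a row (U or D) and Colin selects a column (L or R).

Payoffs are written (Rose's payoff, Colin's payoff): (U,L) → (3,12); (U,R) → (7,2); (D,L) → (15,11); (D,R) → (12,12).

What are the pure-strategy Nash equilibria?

(U, L): Rose prefers D (15 > 3) — not an equilibrium.
(U, R): Rose prefers D (12 > 7); Colin prefers L (12 > 2) — not an equilibrium.
(D, L): Colin prefers R (12 > 11) — not an equilibrium.
(D, R): Rose gets 12 ≥ 7 from U, and Colin gets 12 ≥ 11 from L — Nash equilibrium.

(D, R)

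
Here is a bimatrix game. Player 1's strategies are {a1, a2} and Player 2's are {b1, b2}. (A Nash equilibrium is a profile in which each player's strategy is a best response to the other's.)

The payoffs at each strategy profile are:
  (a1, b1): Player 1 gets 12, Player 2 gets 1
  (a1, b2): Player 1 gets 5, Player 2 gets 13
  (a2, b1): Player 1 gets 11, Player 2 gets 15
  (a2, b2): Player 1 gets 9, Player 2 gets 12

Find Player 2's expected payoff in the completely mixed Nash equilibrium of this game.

61/5

First find x, the probability Player 1 plays a1, from Player 2's indifference between b1 and b2: x + 15(1−x) = 13x + 12(1−x), giving x = 1/5.
Since Player 2 is indifferent in equilibrium, Player 2's expected payoff equals the payoff from either column against (1/5, 4/5). Using b1: (1/5) + 15(4/5) = 61/5.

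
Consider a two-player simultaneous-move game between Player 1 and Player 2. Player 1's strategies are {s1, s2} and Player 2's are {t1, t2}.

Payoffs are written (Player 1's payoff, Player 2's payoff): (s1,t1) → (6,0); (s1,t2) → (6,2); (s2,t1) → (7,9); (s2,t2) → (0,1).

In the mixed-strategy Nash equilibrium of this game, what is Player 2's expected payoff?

First find p, the probability Player 1 plays s1, from Player 2's indifference between t1 and t2: 9(1−p) = 2p + (1−p), giving p = 4/5.
Since Player 2 is indifferent in equilibrium, Player 2's expected payoff equals the payoff from either column against (4/5, 1/5). Using t1: 9(1/5) = 9/5.

9/5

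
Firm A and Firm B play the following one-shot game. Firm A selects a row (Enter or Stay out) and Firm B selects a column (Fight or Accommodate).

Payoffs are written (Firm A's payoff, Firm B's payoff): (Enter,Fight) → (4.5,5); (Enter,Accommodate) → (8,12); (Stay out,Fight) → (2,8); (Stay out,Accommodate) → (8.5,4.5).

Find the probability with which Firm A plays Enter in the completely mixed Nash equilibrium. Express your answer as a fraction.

Let r be the probability that Firm A plays Enter. In a completely mixed equilibrium, Firm B must be indifferent between Fight and Accommodate.
Firm B's expected payoff from Fight is 5r + 8(1−r); from Accommodate it is 12r + 4.5(1−r).
Setting these equal: −3r + 8 = 7.5r + 4.5, so r = 1/3.

1/3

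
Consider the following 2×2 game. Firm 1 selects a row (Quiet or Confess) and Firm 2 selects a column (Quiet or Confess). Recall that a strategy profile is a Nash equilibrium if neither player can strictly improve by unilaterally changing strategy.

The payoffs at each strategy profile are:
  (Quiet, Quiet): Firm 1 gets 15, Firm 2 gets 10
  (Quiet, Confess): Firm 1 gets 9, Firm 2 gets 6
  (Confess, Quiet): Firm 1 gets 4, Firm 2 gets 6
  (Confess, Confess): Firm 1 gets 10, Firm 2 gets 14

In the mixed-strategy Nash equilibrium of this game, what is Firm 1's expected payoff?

19/2

First find q, the probability Firm 2 plays Quiet, from Firm 1's indifference between Quiet and Confess: 15q + 9(1−q) = 4q + 10(1−q), giving q = 1/12.
Since Firm 1 is indifferent in equilibrium, Firm 1's expected payoff equals the payoff from either row against (1/12, 11/12). Using Quiet: 15(1/12) + 9(11/12) = 19/2.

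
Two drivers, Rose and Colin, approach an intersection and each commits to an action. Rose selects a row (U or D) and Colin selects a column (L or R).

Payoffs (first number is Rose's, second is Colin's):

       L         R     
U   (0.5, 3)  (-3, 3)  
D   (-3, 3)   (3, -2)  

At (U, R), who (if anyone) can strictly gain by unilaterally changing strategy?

Rose

Rose at (U, R) earns -3; deviating to D yields 3 — a strict improvement.
Colin earns 3; deviating to L yields 3 — not better.
Only Rose has a strictly profitable deviation.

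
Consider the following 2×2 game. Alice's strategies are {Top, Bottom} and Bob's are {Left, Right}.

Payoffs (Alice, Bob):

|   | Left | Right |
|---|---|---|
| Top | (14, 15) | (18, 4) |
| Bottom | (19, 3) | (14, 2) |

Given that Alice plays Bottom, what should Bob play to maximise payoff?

Against Bottom, Bob earns 3 from Left and 2 from Right.
So Left is the best response.

Left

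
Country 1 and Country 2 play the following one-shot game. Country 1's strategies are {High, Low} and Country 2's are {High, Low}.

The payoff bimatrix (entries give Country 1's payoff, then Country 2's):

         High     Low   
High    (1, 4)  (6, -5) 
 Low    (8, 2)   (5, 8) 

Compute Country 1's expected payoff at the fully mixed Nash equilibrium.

43/8

First find q, the probability Country 2 plays High, from Country 1's indifference between High and Low: q + 6(1−q) = 8q + 5(1−q), giving q = 1/8.
Since Country 1 is indifferent in equilibrium, Country 1's expected payoff equals the payoff from either row against (1/8, 7/8). Using High: (1/8) + 6(7/8) = 43/8.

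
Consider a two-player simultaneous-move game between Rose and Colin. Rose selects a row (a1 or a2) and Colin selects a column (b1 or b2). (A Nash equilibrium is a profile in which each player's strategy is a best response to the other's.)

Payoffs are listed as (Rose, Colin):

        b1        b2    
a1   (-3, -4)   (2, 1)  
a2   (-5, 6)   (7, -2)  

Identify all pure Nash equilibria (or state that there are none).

none

(a1, b1): Colin prefers b2 (1 > -4) — not an equilibrium.
(a1, b2): Rose prefers a2 (7 > 2) — not an equilibrium.
(a2, b1): Rose prefers a1 (-3 > -5) — not an equilibrium.
(a2, b2): Colin prefers b1 (6 > -2) — not an equilibrium.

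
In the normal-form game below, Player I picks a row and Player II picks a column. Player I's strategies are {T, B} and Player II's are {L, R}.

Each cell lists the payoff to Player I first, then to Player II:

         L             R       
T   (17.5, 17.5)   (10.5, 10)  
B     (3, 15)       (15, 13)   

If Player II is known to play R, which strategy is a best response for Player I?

B

Against R, Player I earns 10.5 from T and 15 from B.
So B is the best response.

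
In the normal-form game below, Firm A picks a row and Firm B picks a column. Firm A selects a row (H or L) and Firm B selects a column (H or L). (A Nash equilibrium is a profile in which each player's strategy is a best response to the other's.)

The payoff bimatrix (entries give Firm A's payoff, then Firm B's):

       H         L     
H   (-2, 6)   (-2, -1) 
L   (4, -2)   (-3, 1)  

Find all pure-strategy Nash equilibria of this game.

(H, H): Firm A prefers L (4 > -2) — not an equilibrium.
(H, L): Firm B prefers H (6 > -1) — not an equilibrium.
(L, H): Firm B prefers L (1 > -2) — not an equilibrium.
(L, L): Firm A prefers H (-2 > -3) — not an equilibrium.

none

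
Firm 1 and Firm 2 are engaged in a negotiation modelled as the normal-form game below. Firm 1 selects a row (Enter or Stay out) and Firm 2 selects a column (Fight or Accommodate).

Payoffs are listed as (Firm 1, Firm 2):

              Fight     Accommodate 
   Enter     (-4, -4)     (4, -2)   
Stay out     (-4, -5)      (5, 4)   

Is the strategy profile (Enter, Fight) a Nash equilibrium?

At (Enter, Fight), Firm 1 earns -4; switching to Stay out would give -4, so Firm 1 has no profitable deviation.
Firm 2 earns -4; switching to Accommodate would give -2, so Firm 2 would deviate.
Since at least one player can profitably deviate, this is not a Nash equilibrium.

No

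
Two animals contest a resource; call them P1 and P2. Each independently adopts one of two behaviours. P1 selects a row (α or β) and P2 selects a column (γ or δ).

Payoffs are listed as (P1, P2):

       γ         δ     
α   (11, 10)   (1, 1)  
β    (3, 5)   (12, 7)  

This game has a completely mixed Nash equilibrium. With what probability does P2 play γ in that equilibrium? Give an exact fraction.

11/19

Let q be the probability that P2 plays γ. In a completely mixed equilibrium, P1 must be indifferent between α and β.
P1's expected payoff from α is 11q + (1−q); from β it is 3q + 12(1−q).
Setting these equal: 10q + 1 = −9q + 12, so q = 11/19.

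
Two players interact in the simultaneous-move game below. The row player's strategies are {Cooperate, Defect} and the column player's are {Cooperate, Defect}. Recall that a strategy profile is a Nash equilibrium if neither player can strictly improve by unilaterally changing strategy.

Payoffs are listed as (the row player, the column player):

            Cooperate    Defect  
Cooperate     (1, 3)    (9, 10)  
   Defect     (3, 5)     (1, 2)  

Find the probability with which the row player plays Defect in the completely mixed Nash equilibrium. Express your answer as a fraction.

Let x be the probability that the row player plays Cooperate. In a completely mixed equilibrium, the column player must be indifferent between Cooperate and Defect.
The column player's expected payoff from Cooperate is 3x + 5(1−x); from Defect it is 10x + 2(1−x).
Setting these equal: −2x + 5 = 8x + 2, so x = 3/10.
Therefore the row player plays Defect with probability 1 − 3/10 = 7/10.

7/10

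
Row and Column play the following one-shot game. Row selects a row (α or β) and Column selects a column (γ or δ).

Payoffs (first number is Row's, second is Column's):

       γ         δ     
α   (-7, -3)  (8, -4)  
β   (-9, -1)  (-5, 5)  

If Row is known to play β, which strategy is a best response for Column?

Against β, Column earns -1 from γ and 5 from δ.
So δ is the best response.

δ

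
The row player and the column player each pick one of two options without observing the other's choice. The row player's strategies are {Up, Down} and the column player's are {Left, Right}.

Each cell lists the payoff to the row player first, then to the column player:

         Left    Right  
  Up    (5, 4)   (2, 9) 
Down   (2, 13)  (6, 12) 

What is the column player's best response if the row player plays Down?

Left

Against Down, the column player earns 13 from Left and 12 from Right.
So Left is the best response.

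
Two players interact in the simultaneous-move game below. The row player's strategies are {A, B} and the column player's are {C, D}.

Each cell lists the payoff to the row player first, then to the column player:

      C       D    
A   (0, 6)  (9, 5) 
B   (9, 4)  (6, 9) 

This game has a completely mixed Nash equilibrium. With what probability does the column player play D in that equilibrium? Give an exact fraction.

3/4

Let q be the probability that the column player plays C. In a completely mixed equilibrium, the row player must be indifferent between A and B.
The row player's expected payoff from A is 9(1−q); from B it is 9q + 6(1−q).
Setting these equal: −9q + 9 = 3q + 6, so q = 1/4.
Therefore the column player plays D with probability 1 − 1/4 = 3/4.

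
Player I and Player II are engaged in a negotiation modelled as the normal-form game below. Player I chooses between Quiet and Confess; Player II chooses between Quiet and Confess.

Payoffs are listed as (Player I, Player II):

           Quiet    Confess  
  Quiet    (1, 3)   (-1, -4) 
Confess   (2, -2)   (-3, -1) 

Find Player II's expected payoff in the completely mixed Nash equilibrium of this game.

-11/8

First find p, the probability Player I plays Quiet, from Player II's indifference between Quiet and Confess: 3p − 2(1−p) = −4p − (1−p), giving p = 1/8.
Since Player II is indifferent in equilibrium, Player II's expected payoff equals the payoff from either column against (1/8, 7/8). Using Quiet: 3(1/8) − 2(7/8) = -11/8.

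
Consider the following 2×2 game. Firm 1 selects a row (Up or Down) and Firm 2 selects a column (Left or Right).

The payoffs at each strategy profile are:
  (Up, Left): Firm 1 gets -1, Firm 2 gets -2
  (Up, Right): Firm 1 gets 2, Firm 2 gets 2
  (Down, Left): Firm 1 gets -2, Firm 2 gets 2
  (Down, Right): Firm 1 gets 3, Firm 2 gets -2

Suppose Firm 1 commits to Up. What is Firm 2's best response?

Right

Against Up, Firm 2 earns -2 from Left and 2 from Right.
So Right is the best response.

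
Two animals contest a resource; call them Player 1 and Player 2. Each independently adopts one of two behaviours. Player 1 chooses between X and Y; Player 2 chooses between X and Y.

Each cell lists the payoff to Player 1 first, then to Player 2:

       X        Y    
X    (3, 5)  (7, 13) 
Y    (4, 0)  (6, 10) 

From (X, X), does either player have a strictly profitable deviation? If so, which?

Both

Player 1 at (X, X) earns 3; deviating to Y yields 4 — a strict improvement.
Player 2 earns 5; deviating to Y yields 13 — a strict improvement.
Both Player 1 and Player 2 have strictly profitable deviations.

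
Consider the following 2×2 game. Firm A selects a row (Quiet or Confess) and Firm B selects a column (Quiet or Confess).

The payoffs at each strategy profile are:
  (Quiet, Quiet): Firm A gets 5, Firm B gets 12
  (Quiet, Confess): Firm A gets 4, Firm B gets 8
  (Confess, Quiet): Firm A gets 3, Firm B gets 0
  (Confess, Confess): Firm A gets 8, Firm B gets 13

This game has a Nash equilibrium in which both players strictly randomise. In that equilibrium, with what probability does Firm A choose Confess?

4/17

Let r be the probability that Firm A plays Quiet. In a completely mixed equilibrium, Firm B must be indifferent between Quiet and Confess.
Firm B's expected payoff from Quiet is 12r; from Confess it is 8r + 13(1−r).
Setting these equal: 12r = −5r + 13, so r = 13/17.
Therefore Firm A plays Confess with probability 1 − 13/17 = 4/17.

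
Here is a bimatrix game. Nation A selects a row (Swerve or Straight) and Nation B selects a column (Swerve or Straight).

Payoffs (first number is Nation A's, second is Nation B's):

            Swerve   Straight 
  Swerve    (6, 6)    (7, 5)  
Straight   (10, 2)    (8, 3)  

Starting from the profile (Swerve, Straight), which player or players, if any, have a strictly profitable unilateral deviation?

Both

Nation A at (Swerve, Straight) earns 7; deviating to Straight yields 8 — a strict improvement.
Nation B earns 5; deviating to Swerve yields 6 — a strict improvement.
Both Nation A and Nation B have strictly profitable deviations.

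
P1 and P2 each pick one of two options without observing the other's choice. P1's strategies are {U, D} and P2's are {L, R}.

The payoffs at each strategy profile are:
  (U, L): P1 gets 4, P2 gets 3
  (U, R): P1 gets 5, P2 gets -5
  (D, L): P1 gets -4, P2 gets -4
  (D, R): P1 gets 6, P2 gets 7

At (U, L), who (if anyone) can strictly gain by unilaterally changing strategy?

P1 at (U, L) earns 4; deviating to D yields -4 — not better.
P2 earns 3; deviating to R yields -5 — not better.
Neither player can strictly improve; the profile is a Nash equilibrium.

Neither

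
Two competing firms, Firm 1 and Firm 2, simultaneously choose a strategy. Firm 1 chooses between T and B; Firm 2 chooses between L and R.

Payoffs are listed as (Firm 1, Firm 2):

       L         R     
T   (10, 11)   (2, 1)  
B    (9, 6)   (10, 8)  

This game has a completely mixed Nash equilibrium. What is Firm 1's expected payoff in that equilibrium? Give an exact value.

First find q, the probability Firm 2 plays L, from Firm 1's indifference between T and B: 10q + 2(1−q) = 9q + 10(1−q), giving q = 8/9.
Since Firm 1 is indifferent in equilibrium, Firm 1's expected payoff equals the payoff from either row against (8/9, 1/9). Using T: 10(8/9) + 2(1/9) = 82/9.

82/9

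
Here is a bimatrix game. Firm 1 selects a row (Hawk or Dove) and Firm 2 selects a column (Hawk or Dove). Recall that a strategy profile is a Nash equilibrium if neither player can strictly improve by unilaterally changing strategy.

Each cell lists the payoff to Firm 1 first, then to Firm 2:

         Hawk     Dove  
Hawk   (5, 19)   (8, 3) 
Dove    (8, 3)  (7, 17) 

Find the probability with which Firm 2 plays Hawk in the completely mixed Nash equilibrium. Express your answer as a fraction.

1/4

Let q be the probability that Firm 2 plays Hawk. In a completely mixed equilibrium, Firm 1 must be indifferent between Hawk and Dove.
Firm 1's expected payoff from Hawk is 5q + 8(1−q); from Dove it is 8q + 7(1−q).
Setting these equal: −3q + 8 = q + 7, so q = 1/4.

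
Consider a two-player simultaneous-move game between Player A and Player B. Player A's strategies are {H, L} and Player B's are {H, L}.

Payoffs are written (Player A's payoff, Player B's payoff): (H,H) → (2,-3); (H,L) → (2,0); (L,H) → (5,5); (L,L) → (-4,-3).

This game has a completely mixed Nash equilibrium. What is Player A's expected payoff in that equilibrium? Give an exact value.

2

First find y, the probability Player B plays H, from Player A's indifference between H and L: 2y + 2(1−y) = 5y − 4(1−y), giving y = 2/3.
Since Player A is indifferent in equilibrium, Player A's expected payoff equals the payoff from either row against (2/3, 1/3). Using H: 2(2/3) + 2(1/3) = 2.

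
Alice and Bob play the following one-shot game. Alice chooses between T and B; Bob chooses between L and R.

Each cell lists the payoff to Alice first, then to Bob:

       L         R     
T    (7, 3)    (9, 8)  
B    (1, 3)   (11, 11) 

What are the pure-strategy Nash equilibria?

(B, R)

(T, L): Bob prefers R (8 > 3) — not an equilibrium.
(T, R): Alice prefers B (11 > 9) — not an equilibrium.
(B, L): Alice prefers T (7 > 1); Bob prefers R (11 > 3) — not an equilibrium.
(B, R): Alice gets 11 ≥ 9 from T, and Bob gets 11 ≥ 3 from L — Nash equilibrium.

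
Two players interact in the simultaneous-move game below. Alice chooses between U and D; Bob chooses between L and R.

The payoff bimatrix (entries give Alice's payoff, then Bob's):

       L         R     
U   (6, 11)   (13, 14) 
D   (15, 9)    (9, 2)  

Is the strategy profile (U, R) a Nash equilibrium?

At (U, R), Alice earns 13; switching to D would give 9, so Alice has no profitable deviation.
Bob earns 14; switching to L would give 11, so Bob has no profitable deviation.
Neither player can gain by a unilateral deviation, so this profile is a Nash equilibrium.

Yes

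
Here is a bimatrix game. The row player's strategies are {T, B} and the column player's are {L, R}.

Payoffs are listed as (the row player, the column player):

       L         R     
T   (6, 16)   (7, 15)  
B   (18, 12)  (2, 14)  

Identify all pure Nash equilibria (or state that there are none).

none

(T, L): the row player prefers B (18 > 6) — not an equilibrium.
(T, R): the column player prefers L (16 > 15) — not an equilibrium.
(B, L): the column player prefers R (14 > 12) — not an equilibrium.
(B, R): the row player prefers T (7 > 2) — not an equilibrium.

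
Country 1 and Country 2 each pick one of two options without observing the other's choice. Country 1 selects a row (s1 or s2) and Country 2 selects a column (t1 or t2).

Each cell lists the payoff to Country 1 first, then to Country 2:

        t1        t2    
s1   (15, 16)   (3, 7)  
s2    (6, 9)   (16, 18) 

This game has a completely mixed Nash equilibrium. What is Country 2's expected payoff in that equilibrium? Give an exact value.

First find p, the probability Country 1 plays s1, from Country 2's indifference between t1 and t2: 16p + 9(1−p) = 7p + 18(1−p), giving p = 1/2.
Since Country 2 is indifferent in equilibrium, Country 2's expected payoff equals the payoff from either column against (1/2, 1/2). Using t1: 16(1/2) + 9(1/2) = 25/2.

25/2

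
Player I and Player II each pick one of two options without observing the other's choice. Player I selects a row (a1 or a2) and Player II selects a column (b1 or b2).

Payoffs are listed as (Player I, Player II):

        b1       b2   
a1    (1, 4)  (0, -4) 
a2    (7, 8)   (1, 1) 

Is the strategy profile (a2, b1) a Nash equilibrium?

At (a2, b1), Player I earns 7; switching to a1 would give 1, so Player I has no profitable deviation.
Player II earns 8; switching to b2 would give 1, so Player II has no profitable deviation.
Neither player can gain by a unilateral deviation, so this profile is a Nash equilibrium.

Yes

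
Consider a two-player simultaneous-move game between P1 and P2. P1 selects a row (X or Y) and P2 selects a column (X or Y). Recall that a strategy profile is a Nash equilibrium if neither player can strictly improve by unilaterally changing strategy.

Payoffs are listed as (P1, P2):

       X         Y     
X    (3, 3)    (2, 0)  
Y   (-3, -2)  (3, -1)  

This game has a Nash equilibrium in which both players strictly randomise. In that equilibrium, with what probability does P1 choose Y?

3/4

Let p be the probability that P1 plays X. In a completely mixed equilibrium, P2 must be indifferent between X and Y.
P2's expected payoff from X is 3p − 2(1−p); from Y it is −(1−p).
Setting these equal: 5p − 2 = p − 1, so p = 1/4.
Therefore P1 plays Y with probability 1 − 1/4 = 3/4.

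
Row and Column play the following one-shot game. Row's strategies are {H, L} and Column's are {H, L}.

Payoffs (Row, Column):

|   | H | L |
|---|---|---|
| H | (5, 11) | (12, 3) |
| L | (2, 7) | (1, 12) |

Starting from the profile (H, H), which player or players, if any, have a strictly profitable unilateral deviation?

Row at (H, H) earns 5; deviating to L yields 2 — not better.
Column earns 11; deviating to L yields 3 — not better.
Neither player can strictly improve; the profile is a Nash equilibrium.

Neither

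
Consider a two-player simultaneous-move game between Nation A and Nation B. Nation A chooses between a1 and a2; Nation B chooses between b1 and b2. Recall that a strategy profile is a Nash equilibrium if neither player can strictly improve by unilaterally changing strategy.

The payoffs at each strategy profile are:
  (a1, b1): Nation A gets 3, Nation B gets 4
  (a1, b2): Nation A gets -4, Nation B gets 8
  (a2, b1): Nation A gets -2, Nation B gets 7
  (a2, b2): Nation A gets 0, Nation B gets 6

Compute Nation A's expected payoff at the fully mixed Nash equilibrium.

-8/9

First find y, the probability Nation B plays b1, from Nation A's indifference between a1 and a2: 3y − 4(1−y) = −2y, giving y = 4/9.
Since Nation A is indifferent in equilibrium, Nation A's expected payoff equals the payoff from either row against (4/9, 5/9). Using a1: 3(4/9) − 4(5/9) = -8/9.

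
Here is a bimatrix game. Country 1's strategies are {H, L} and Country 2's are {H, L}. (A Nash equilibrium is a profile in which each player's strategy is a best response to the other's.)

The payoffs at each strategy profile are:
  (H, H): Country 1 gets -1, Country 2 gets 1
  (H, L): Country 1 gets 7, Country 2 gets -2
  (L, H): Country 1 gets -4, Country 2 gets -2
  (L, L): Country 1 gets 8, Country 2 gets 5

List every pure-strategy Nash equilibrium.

(H, H): Country 1 gets -1 ≥ -4 from L, and Country 2 gets 1 ≥ -2 from L — Nash equilibrium.
(H, L): Country 1 prefers L (8 > 7); Country 2 prefers H (1 > -2) — not an equilibrium.
(L, H): Country 1 prefers H (-1 > -4); Country 2 prefers L (5 > -2) — not an equilibrium.
(L, L): Country 1 gets 8 ≥ 7 from H, and Country 2 gets 5 ≥ -2 from H — Nash equilibrium.

(H, H) and (L, L)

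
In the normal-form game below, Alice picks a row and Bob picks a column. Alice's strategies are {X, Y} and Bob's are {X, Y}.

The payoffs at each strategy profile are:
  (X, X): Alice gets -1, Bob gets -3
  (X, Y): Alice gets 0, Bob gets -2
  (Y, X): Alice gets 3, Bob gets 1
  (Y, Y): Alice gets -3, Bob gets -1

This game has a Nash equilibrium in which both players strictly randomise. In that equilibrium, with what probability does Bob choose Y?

4/7

Let y be the probability that Bob plays X. In a completely mixed equilibrium, Alice must be indifferent between X and Y.
Alice's expected payoff from X is −y; from Y it is 3y − 3(1−y).
Setting these equal: −y = 6y − 3, so y = 3/7.
Therefore Bob plays Y with probability 1 − 3/7 = 4/7.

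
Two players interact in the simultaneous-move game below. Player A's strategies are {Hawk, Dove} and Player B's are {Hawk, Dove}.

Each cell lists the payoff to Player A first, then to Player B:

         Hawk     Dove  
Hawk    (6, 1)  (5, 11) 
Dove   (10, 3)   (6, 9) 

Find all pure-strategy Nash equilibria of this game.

(Dove, Dove)

(Hawk, Hawk): Player A prefers Dove (10 > 6); Player B prefers Dove (11 > 1) — not an equilibrium.
(Hawk, Dove): Player A prefers Dove (6 > 5) — not an equilibrium.
(Dove, Hawk): Player B prefers Dove (9 > 3) — not an equilibrium.
(Dove, Dove): Player A gets 6 ≥ 5 from Hawk, and Player B gets 9 ≥ 3 from Hawk — Nash equilibrium.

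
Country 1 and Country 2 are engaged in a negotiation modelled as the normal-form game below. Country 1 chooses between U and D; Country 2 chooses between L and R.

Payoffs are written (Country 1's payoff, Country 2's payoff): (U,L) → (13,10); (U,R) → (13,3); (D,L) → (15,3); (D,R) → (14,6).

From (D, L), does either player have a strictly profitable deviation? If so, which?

Country 1 at (D, L) earns 15; deviating to U yields 13 — not better.
Country 2 earns 3; deviating to R yields 6 — a strict improvement.
Only Country 2 has a strictly profitable deviation.

Country 2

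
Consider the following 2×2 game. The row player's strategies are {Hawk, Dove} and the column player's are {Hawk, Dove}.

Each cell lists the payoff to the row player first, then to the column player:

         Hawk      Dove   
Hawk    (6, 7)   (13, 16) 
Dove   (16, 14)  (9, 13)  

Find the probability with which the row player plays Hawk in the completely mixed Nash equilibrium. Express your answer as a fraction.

1/10

Let r be the probability that the row player plays Hawk. In a completely mixed equilibrium, the column player must be indifferent between Hawk and Dove.
The column player's expected payoff from Hawk is 7r + 14(1−r); from Dove it is 16r + 13(1−r).
Setting these equal: −7r + 14 = 3r + 13, so r = 1/10.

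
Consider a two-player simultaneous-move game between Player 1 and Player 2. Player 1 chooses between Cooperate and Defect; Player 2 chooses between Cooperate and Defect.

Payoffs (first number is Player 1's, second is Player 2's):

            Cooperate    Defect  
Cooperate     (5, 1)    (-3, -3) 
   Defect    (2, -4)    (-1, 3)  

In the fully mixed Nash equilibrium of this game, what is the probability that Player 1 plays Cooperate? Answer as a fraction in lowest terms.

Let x be the probability that Player 1 plays Cooperate. In a completely mixed equilibrium, Player 2 must be indifferent between Cooperate and Defect.
Player 2's expected payoff from Cooperate is x − 4(1−x); from Defect it is −3x + 3(1−x).
Setting these equal: 5x − 4 = −6x + 3, so x = 7/11.

7/11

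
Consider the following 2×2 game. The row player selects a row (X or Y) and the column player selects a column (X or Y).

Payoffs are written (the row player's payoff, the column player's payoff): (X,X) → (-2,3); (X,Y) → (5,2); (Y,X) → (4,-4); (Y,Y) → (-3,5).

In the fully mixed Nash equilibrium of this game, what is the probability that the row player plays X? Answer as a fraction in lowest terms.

Let r be the probability that the row player plays X. In a completely mixed equilibrium, the column player must be indifferent between X and Y.
The column player's expected payoff from X is 3r − 4(1−r); from Y it is 2r + 5(1−r).
Setting these equal: 7r − 4 = −3r + 5, so r = 9/10.

9/10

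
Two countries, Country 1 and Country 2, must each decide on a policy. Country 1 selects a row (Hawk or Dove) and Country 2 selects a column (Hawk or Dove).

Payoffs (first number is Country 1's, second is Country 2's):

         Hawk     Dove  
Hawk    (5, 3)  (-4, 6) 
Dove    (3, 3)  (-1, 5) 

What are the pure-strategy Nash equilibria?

(Dove, Dove)

(Hawk, Hawk): Country 2 prefers Dove (6 > 3) — not an equilibrium.
(Hawk, Dove): Country 1 prefers Dove (-1 > -4) — not an equilibrium.
(Dove, Hawk): Country 1 prefers Hawk (5 > 3); Country 2 prefers Dove (5 > 3) — not an equilibrium.
(Dove, Dove): Country 1 gets -1 ≥ -4 from Hawk, and Country 2 gets 5 ≥ 3 from Hawk — Nash equilibrium.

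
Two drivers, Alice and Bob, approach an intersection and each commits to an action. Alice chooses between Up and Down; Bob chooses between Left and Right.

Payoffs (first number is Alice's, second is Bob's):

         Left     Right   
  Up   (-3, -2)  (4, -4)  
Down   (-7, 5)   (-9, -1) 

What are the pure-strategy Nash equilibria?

(Up, Left): Alice gets -3 ≥ -7 from Down, and Bob gets -2 ≥ -4 from Right — Nash equilibrium.
(Up, Right): Bob prefers Left (-2 > -4) — not an equilibrium.
(Down, Left): Alice prefers Up (-3 > -7) — not an equilibrium.
(Down, Right): Alice prefers Up (4 > -9); Bob prefers Left (5 > -1) — not an equilibrium.

(Up, Left)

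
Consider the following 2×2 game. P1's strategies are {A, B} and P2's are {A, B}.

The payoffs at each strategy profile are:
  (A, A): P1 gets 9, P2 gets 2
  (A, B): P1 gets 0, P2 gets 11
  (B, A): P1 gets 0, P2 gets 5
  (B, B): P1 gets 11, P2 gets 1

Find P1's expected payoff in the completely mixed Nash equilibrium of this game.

First find y, the probability P2 plays A, from P1's indifference between A and B: 9y = 11(1−y), giving y = 11/20.
Since P1 is indifferent in equilibrium, P1's expected payoff equals the payoff from either row against (11/20, 9/20). Using A: 9(11/20) = 99/20.

99/20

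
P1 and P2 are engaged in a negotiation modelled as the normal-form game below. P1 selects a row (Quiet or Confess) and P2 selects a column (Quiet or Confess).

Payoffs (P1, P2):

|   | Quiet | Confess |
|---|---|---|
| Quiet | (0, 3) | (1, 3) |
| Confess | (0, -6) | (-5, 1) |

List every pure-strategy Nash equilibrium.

(Quiet, Quiet): P1 gets 0 ≥ 0 from Confess, and P2 gets 3 ≥ 3 from Confess — Nash equilibrium.
(Quiet, Confess): P1 gets 1 ≥ -5 from Confess, and P2 gets 3 ≥ 3 from Quiet — Nash equilibrium.
(Confess, Quiet): P2 prefers Confess (1 > -6) — not an equilibrium.
(Confess, Confess): P1 prefers Quiet (1 > -5) — not an equilibrium.

(Quiet, Quiet) and (Quiet, Confess)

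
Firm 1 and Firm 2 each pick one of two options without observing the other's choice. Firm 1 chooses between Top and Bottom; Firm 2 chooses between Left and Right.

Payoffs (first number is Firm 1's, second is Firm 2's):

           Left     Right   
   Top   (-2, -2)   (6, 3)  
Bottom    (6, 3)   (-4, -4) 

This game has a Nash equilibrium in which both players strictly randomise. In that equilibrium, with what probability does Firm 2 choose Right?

Let y be the probability that Firm 2 plays Left. In a completely mixed equilibrium, Firm 1 must be indifferent between Top and Bottom.
Firm 1's expected payoff from Top is −2y + 6(1−y); from Bottom it is 6y − 4(1−y).
Setting these equal: −8y + 6 = 10y − 4, so y = 5/9.
Therefore Firm 2 plays Right with probability 1 − 5/9 = 4/9.

4/9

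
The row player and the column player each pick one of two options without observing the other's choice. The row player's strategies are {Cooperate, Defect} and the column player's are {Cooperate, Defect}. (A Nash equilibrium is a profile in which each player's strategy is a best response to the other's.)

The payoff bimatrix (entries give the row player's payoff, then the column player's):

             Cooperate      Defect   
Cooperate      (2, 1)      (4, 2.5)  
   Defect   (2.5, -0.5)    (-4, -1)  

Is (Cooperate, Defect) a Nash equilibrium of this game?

At (Cooperate, Defect), the row player earns 4; switching to Defect would give -4, so the row player has no profitable deviation.
The column player earns 2.5; switching to Cooperate would give 1, so the column player has no profitable deviation.
Neither player can gain by a unilateral deviation, so this profile is a Nash equilibrium.

Yes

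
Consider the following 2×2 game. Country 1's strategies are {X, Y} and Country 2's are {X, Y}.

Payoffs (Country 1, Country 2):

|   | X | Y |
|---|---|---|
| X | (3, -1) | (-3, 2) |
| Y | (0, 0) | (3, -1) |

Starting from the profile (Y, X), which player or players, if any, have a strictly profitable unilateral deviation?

Country 1 at (Y, X) earns 0; deviating to X yields 3 — a strict improvement.
Country 2 earns 0; deviating to Y yields -1 — not better.
Only Country 1 has a strictly profitable deviation.

Country 1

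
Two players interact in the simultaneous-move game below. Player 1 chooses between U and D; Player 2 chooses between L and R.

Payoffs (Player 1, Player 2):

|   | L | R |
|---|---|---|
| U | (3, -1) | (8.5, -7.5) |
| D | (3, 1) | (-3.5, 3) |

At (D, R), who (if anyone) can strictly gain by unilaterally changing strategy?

Player 1 at (D, R) earns -3.5; deviating to U yields 8.5 — a strict improvement.
Player 2 earns 3; deviating to L yields 1 — not better.
Only Player 1 has a strictly profitable deviation.

Player 1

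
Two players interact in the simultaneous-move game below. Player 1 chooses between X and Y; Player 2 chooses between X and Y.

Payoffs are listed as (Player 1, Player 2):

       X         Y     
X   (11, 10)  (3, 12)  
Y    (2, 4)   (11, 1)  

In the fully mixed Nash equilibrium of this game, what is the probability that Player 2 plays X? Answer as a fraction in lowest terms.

Let c be the probability that Player 2 plays X. In a completely mixed equilibrium, Player 1 must be indifferent between X and Y.
Player 1's expected payoff from X is 11c + 3(1−c); from Y it is 2c + 11(1−c).
Setting these equal: 8c + 3 = −9c + 11, so c = 8/17.

8/17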